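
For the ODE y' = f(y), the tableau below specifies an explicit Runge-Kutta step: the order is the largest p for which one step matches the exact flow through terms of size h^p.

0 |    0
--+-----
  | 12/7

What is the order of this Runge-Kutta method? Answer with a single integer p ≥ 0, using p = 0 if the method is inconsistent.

0

b = (12/7)
c = (0)
Σ b_i: 12/7·1 = 12/7 ≠ 1 ⇒ order 0.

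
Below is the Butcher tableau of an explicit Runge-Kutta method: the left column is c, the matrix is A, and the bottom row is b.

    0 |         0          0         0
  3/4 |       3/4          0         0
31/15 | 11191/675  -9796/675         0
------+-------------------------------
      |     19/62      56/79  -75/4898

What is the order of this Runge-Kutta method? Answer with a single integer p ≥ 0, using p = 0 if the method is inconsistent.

b = (19/62, 56/79, -75/4898)
c = (0, 3/4, 31/15)
Ac = (0, 0, -2449/225)
Σ b_i: 19/62·1 + 56/79·1 + (-75/4898)·1 = 1 ✓
b·c: 56/79·3/4 + (-75/4898)·31/15 = 1/2 ✓
b·c²: 56/79·9/16 + (-75/4898)·961/225 = 1/3 ✓
b·Ac: (-75/4898)·(-2449/225) = 1/6 ✓; 3 stages ⇒ order 3.

3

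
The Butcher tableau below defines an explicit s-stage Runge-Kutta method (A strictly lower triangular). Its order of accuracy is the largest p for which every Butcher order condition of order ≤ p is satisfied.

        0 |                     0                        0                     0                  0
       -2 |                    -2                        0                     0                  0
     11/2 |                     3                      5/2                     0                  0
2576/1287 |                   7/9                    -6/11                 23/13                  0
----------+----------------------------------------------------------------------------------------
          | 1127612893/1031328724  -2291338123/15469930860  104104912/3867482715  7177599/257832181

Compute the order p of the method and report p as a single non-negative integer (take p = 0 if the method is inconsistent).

3

b = (1127612893/1031328724, -2291338123/15469930860, 104104912/3867482715, 7177599/257832181)
c = (0, -2, 11/2, 2576/1287)
Ac = (0, 0, -5, 3095/286)
Σ b_i: 1127612893/1031328724·1 + (-2291338123/15469930860)·1 + 104104912/3867482715·1 + 7177599/257832181·1 = 1 ✓
b·c: (-2291338123/15469930860)·(-2) + 104104912/3867482715·11/2 + 7177599/257832181·2576/1287 = 1/2 ✓
b·c²: (-2291338123/15469930860)·4 + 104104912/3867482715·121/4 + 7177599/257832181·6635776/1656369 = 1/3 ✓
b·Ac: 104104912/3867482715·(-5) + 7177599/257832181·3095/286 = 1/6 ✓
b·c³: (-2291338123/15469930860)·(-8) + 104104912/3867482715·1331/8 + 7177599/257832181·17093758976/2131746903 = 450775752380/76576157757 ≠ 1/4 ⇒ order 3.
b·(c∘Ac): 104104912/3867482715·(-55/2) + 7177599/257832181·3986360/184041 = -106172896/773496543 ≠ 1/8
b·Ac²: 104104912/3867482715·10 + 7177599/257832181·29365/572 = 5254591631/3093986172 ≠ 1/12
b·A²c: 7177599/257832181·(-115/13) = -63494145/257832181 ≠ 1/24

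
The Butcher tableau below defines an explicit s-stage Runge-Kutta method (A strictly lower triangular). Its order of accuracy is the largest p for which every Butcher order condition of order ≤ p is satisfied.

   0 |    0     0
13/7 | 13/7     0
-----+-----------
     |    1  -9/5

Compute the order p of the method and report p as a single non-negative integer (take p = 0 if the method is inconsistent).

b = (1, -9/5)
c = (0, 13/7)
Σ b_i: 1·1 + (-9/5)·1 = -4/5 ≠ 1 ⇒ order 0.

0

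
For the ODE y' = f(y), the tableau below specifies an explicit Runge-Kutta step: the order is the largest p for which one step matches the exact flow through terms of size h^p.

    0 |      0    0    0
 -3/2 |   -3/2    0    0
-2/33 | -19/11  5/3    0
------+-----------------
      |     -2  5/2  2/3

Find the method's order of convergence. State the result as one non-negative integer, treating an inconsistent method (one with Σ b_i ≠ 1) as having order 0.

0

b = (-2, 5/2, 2/3)
c = (0, -3/2, -2/33)
Ac = (0, 0, -5/2)
Σ b_i: (-2)·1 + 5/2·1 + 2/3·1 = 7/6 ≠ 1 ⇒ order 0.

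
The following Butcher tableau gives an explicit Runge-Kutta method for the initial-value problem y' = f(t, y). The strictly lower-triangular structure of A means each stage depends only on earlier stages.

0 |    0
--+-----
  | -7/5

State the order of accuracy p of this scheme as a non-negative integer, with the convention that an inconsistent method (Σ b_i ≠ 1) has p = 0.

b = (-7/5)
c = (0)
Σ b_i: (-7/5)·1 = -7/5 ≠ 1 ⇒ order 0.

0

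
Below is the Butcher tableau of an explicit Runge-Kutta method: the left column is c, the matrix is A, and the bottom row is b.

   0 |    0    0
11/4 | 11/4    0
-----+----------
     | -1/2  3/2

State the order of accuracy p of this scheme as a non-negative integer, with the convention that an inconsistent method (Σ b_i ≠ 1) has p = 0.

b = (-1/2, 3/2)
c = (0, 11/4)
Σ b_i: (-1/2)·1 + 3/2·1 = 1 ✓
b·c: 3/2·11/4 = 33/8 ≠ 1/2 ⇒ order 1.

1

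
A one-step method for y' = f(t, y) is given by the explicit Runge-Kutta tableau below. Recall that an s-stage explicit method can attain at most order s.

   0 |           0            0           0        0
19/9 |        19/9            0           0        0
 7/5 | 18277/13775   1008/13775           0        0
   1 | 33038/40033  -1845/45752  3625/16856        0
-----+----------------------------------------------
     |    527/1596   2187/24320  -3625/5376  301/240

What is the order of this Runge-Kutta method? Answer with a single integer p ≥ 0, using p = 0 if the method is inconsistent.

b = (527/1596, 2187/24320, -3625/5376, 301/240)
c = (0, 19/9, 7/5, 1)
Ac = (0, 0, 112/725, 65/301)
Σ b_i: 527/1596·1 + 2187/24320·1 + (-3625/5376)·1 + 301/240·1 = 1 ✓
b·c: 2187/24320·19/9 + (-3625/5376)·7/5 + 301/240·1 = 1/2 ✓
b·c²: 2187/24320·361/81 + (-3625/5376)·49/25 + 301/240·1 = 1/3 ✓
b·Ac: (-3625/5376)·112/725 + 301/240·65/301 = 1/6 ✓
b·c³: 2187/24320·6859/729 + (-3625/5376)·343/125 + 301/240·1 = 1/4 ✓
b·(c∘Ac): (-3625/5376)·784/3625 + 301/240·65/301 = 1/8 ✓
b·Ac²: (-3625/5376)·2128/6525 + 301/240·655/2709 = 1/12 ✓
b·A²c: 301/240·10/301 = 1/24 ✓; 4 stages ⇒ order 4.

4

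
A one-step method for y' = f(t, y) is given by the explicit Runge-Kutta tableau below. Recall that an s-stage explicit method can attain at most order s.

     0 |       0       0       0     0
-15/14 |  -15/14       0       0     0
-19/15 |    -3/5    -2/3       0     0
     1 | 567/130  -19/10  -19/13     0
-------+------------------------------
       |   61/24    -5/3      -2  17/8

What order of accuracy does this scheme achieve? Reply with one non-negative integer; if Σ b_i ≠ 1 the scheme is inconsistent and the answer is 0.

b = (61/24, -5/3, -2, 17/8)
c = (0, -15/14, -19/15, 1)
Ac = (0, 0, 5/7, 21223/5460)
Σ b_i: 61/24·1 + (-5/3)·1 + (-2)·1 + 17/8·1 = 1 ✓
b·c: (-5/3)·(-15/14) + (-2)·(-19/15) + 17/8·1 = 5413/840 ≠ 1/2 ⇒ order 1.

1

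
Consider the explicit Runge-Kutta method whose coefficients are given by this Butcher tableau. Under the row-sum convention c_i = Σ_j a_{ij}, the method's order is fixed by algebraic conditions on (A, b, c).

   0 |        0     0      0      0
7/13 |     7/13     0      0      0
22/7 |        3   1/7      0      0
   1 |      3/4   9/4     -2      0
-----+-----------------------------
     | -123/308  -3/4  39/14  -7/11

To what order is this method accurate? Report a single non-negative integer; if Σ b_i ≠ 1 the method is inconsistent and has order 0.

b = (-123/308, -3/4, 39/14, -7/11)
c = (0, 7/13, 22/7, 1)
Ac = (0, 0, 1/13, -1847/364)
Σ b_i: (-123/308)·1 + (-3/4)·1 + 39/14·1 + (-7/11)·1 = 1 ✓
b·c: (-3/4)·7/13 + 39/14·22/7 + (-7/11)·1 = 216233/28028 ≠ 1/2 ⇒ order 1.

1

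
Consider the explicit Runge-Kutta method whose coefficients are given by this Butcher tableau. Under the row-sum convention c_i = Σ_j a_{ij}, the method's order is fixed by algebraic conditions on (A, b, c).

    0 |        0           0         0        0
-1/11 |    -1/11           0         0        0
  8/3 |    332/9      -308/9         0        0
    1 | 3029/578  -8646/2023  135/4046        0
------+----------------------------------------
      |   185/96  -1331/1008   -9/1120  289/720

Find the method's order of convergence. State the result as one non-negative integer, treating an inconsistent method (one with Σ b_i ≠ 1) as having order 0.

4

b = (185/96, -1331/1008, -9/1120, 289/720)
c = (0, -1/11, 8/3, 1)
Ac = (0, 0, 28/9, 138/289)
Σ b_i: 185/96·1 + (-1331/1008)·1 + (-9/1120)·1 + 289/720·1 = 1 ✓
b·c: (-1331/1008)·(-1/11) + (-9/1120)·8/3 + 289/720·1 = 1/2 ✓
b·c²: (-1331/1008)·1/121 + (-9/1120)·64/9 + 289/720·1 = 1/3 ✓
b·Ac: (-9/1120)·28/9 + 289/720·138/289 = 1/6 ✓
b·c³: (-1331/1008)·(-1/1331) + (-9/1120)·512/27 + 289/720·1 = 1/4 ✓
b·(c∘Ac): (-9/1120)·224/27 + 289/720·138/289 = 1/8 ✓
b·Ac²: (-9/1120)·(-28/99) + 289/720·642/3179 = 1/12 ✓
b·A²c: 289/720·30/289 = 1/24 ✓; 4 stages ⇒ order 4.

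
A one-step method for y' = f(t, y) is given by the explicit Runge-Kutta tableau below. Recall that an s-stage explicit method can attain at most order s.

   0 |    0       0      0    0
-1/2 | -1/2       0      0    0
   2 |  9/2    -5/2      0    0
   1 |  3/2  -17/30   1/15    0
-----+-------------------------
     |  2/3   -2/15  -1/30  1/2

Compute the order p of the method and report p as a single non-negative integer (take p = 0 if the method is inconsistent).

b = (2/3, -2/15, -1/30, 1/2)
c = (0, -1/2, 2, 1)
Ac = (0, 0, 5/4, 5/12)
Σ b_i: 2/3·1 + (-2/15)·1 + (-1/30)·1 + 1/2·1 = 1 ✓
b·c: (-2/15)·(-1/2) + (-1/30)·2 + 1/2·1 = 1/2 ✓
b·c²: (-2/15)·1/4 + (-1/30)·4 + 1/2·1 = 1/3 ✓
b·Ac: (-1/30)·5/4 + 1/2·5/12 = 1/6 ✓
b·c³: (-2/15)·(-1/8) + (-1/30)·8 + 1/2·1 = 1/4 ✓
b·(c∘Ac): (-1/30)·5/2 + 1/2·5/12 = 1/8 ✓
b·Ac²: (-1/30)·(-5/8) + 1/2·1/8 = 1/12 ✓
b·A²c: 1/2·1/12 = 1/24 ✓; 4 stages ⇒ order 4.

4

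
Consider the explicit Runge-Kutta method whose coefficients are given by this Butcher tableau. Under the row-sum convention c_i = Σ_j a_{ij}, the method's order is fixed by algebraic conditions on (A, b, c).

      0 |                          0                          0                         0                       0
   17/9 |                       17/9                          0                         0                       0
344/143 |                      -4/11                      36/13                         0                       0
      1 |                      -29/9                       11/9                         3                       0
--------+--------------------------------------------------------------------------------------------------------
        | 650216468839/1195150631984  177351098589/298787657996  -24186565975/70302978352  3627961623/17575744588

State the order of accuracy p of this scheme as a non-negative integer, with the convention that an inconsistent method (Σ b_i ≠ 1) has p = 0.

3

b = (650216468839/1195150631984, 177351098589/298787657996, -24186565975/70302978352, 3627961623/17575744588)
c = (0, 17/9, 344/143, 1)
Ac = (0, 0, 68/13, 110333/11583)
Σ b_i: 650216468839/1195150631984·1 + 177351098589/298787657996·1 + (-24186565975/70302978352)·1 + 3627961623/17575744588·1 = 1 ✓
b·c: 177351098589/298787657996·17/9 + (-24186565975/70302978352)·344/143 + 3627961623/17575744588·1 = 1/2 ✓
b·c²: 177351098589/298787657996·289/81 + (-24186565975/70302978352)·118336/20449 + 3627961623/17575744588·1 = 1/3 ✓
b·Ac: (-24186565975/70302978352)·68/13 + 3627961623/17575744588·110333/11583 = 1/6 ✓
b·c³: 177351098589/298787657996·4913/729 + (-24186565975/70302978352)·40707584/2924207 + 3627961623/17575744588·1 = -898454643607/1542271587597 ≠ 1/4 ⇒ order 3.
b·(c∘Ac): (-24186565975/70302978352)·23392/1859 + 3627961623/17575744588·110333/11583 = -124583019481/52727233764 ≠ 1/8
b·Ac²: (-24186565975/70302978352)·1156/117 + 3627961623/17575744588·323808203/14907321 = 36798415793977/33929974927134 ≠ 1/12
b·A²c: 3627961623/17575744588·204/13 = 14232772521/4393936147 ≠ 1/24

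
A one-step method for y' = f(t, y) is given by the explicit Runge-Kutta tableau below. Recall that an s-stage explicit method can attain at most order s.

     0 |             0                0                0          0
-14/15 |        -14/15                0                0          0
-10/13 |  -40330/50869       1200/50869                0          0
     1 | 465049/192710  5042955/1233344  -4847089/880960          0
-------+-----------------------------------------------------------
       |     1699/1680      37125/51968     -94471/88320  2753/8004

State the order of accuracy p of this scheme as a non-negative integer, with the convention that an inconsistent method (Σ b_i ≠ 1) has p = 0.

4

b = (1699/1680, 37125/51968, -94471/88320, 2753/8004)
c = (0, -14/15, -10/13, 1)
Ac = (0, 0, -160/7267, 2291/5506)
Σ b_i: 1699/1680·1 + 37125/51968·1 + (-94471/88320)·1 + 2753/8004·1 = 1 ✓
b·c: 37125/51968·(-14/15) + (-94471/88320)·(-10/13) + 2753/8004·1 = 1/2 ✓
b·c²: 37125/51968·196/225 + (-94471/88320)·100/169 + 2753/8004·1 = 1/3 ✓
b·Ac: (-94471/88320)·(-160/7267) + 2753/8004·2291/5506 = 1/6 ✓
b·c³: 37125/51968·(-2744/3375) + (-94471/88320)·(-1000/2197) + 2753/8004·1 = 1/4 ✓
b·(c∘Ac): (-94471/88320)·1600/94471 + 2753/8004·2291/5506 = 1/8 ✓
b·Ac²: (-94471/88320)·448/21801 + 2753/8004·12644/41295 = 1/12 ✓
b·A²c: 2753/8004·667/5506 = 1/24 ✓; 4 stages ⇒ order 4.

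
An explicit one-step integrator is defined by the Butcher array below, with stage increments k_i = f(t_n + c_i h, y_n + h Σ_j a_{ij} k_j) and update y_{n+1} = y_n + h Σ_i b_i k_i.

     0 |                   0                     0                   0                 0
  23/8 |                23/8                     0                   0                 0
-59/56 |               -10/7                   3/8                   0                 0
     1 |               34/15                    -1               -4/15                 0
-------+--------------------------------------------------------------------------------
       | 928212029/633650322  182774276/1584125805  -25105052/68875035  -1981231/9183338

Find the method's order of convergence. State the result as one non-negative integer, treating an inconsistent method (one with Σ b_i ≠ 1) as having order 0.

3

b = (928212029/633650322, 182774276/1584125805, -25105052/68875035, -1981231/9183338)
c = (0, 23/8, -59/56, 1)
Ac = (0, 0, 69/64, -2179/840)
Σ b_i: 928212029/633650322·1 + 182774276/1584125805·1 + (-25105052/68875035)·1 + (-1981231/9183338)·1 = 1 ✓
b·c: 182774276/1584125805·23/8 + (-25105052/68875035)·(-59/56) + (-1981231/9183338)·1 = 1/2 ✓
b·c²: 182774276/1584125805·529/64 + (-25105052/68875035)·3481/3136 + (-1981231/9183338)·1 = 1/3 ✓
b·Ac: (-25105052/68875035)·69/64 + (-1981231/9183338)·(-2179/840) = 1/6 ✓
b·c³: 182774276/1584125805·12167/512 + (-25105052/68875035)·(-205379/175616) + (-1981231/9183338)·1 = 3036596561/1028533856 ≠ 1/4 ⇒ order 3.
b·(c∘Ac): (-25105052/68875035)·(-4071/3584) + (-1981231/9183338)·(-2179/840) = 1716785299/1763200896 ≠ 1/8
b·Ac²: (-25105052/68875035)·1587/512 + (-1981231/9183338)·(-402739/47040) = 1106635543/1542800784 ≠ 1/12
b·A²c: (-1981231/9183338)·(-23/80) = 45568313/734667040 ≠ 1/24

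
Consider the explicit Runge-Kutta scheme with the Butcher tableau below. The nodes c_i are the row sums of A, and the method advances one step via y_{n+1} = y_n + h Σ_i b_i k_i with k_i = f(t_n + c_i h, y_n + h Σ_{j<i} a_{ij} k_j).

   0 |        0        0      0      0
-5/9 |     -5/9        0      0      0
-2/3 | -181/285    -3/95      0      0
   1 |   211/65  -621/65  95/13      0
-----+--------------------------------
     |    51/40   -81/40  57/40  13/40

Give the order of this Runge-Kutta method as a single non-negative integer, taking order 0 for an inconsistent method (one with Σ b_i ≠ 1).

b = (51/40, -81/40, 57/40, 13/40)
c = (0, -5/9, -2/3, 1)
Ac = (0, 0, 1/57, 17/39)
Σ b_i: 51/40·1 + (-81/40)·1 + 57/40·1 + 13/40·1 = 1 ✓
b·c: (-81/40)·(-5/9) + 57/40·(-2/3) + 13/40·1 = 1/2 ✓
b·c²: (-81/40)·25/81 + 57/40·4/9 + 13/40·1 = 1/3 ✓
b·Ac: 57/40·1/57 + 13/40·17/39 = 1/6 ✓
b·c³: (-81/40)·(-125/729) + 57/40·(-8/27) + 13/40·1 = 1/4 ✓
b·(c∘Ac): 57/40·(-2/171) + 13/40·17/39 = 1/8 ✓
b·Ac²: 57/40·(-5/513) + 13/40·35/117 = 1/12 ✓
b·A²c: 13/40·5/39 = 1/24 ✓; 4 stages ⇒ order 4.

4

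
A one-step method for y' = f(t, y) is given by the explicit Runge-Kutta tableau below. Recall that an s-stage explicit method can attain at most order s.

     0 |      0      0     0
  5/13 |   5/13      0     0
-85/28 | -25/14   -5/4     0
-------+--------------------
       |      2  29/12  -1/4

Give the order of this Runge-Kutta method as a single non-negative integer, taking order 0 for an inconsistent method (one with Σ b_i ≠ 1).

0

b = (2, 29/12, -1/4)
c = (0, 5/13, -85/28)
Ac = (0, 0, -25/52)
Σ b_i: 2·1 + 29/12·1 + (-1/4)·1 = 25/6 ≠ 1 ⇒ order 0.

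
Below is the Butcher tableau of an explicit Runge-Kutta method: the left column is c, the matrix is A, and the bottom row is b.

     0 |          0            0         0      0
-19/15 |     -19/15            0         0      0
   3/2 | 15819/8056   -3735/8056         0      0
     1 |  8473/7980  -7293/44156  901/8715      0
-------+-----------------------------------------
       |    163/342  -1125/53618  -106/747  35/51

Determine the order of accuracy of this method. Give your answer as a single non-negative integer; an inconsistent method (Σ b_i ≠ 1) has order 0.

b = (163/342, -1125/53618, -106/747, 35/51)
c = (0, -19/15, 3/2, 1)
Ac = (0, 0, 249/424, 51/140)
Σ b_i: 163/342·1 + (-1125/53618)·1 + (-106/747)·1 + 35/51·1 = 1 ✓
b·c: (-1125/53618)·(-19/15) + (-106/747)·3/2 + 35/51·1 = 1/2 ✓
b·c²: (-1125/53618)·361/225 + (-106/747)·9/4 + 35/51·1 = 1/3 ✓
b·Ac: (-106/747)·249/424 + 35/51·51/140 = 1/6 ✓
b·c³: (-1125/53618)·(-6859/3375) + (-106/747)·27/8 + 35/51·1 = 1/4 ✓
b·(c∘Ac): (-106/747)·747/848 + 35/51·51/140 = 1/8 ✓
b·Ac²: (-106/747)·(-1577/2120) + 35/51·(-17/525) = 1/12 ✓
b·A²c: 35/51·17/280 = 1/24 ✓; 4 stages ⇒ order 4.

4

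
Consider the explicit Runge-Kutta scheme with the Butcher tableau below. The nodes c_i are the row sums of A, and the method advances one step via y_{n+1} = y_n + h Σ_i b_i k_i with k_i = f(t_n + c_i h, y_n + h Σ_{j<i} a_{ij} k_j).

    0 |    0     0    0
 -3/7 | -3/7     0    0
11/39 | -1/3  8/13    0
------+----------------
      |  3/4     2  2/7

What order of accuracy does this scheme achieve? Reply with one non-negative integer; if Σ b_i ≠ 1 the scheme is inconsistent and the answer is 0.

0

b = (3/4, 2, 2/7)
c = (0, -3/7, 11/39)
Ac = (0, 0, -24/91)
Σ b_i: 3/4·1 + 2·1 + 2/7·1 = 85/28 ≠ 1 ⇒ order 0.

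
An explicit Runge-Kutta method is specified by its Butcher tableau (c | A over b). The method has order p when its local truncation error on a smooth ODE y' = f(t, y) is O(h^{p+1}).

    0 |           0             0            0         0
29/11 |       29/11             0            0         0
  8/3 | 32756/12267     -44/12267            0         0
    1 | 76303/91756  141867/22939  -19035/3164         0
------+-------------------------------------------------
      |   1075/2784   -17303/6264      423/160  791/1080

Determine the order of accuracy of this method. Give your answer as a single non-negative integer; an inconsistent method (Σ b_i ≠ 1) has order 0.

b = (1075/2784, -17303/6264, 423/160, 791/1080)
c = (0, 29/11, 8/3, 1)
Ac = (0, 0, -4/423, 207/791)
Σ b_i: 1075/2784·1 + (-17303/6264)·1 + 423/160·1 + 791/1080·1 = 1 ✓
b·c: (-17303/6264)·29/11 + 423/160·8/3 + 791/1080·1 = 1/2 ✓
b·c²: (-17303/6264)·841/121 + 423/160·64/9 + 791/1080·1 = 1/3 ✓
b·Ac: 423/160·(-4/423) + 791/1080·207/791 = 1/6 ✓
b·c³: (-17303/6264)·24389/1331 + 423/160·512/27 + 791/1080·1 = 1/4 ✓
b·(c∘Ac): 423/160·(-32/1269) + 791/1080·207/791 = 1/8 ✓
b·Ac²: 423/160·(-116/4653) + 791/1080·1773/8701 = 1/12 ✓
b·A²c: 791/1080·45/791 = 1/24 ✓; 4 stages ⇒ order 4.

4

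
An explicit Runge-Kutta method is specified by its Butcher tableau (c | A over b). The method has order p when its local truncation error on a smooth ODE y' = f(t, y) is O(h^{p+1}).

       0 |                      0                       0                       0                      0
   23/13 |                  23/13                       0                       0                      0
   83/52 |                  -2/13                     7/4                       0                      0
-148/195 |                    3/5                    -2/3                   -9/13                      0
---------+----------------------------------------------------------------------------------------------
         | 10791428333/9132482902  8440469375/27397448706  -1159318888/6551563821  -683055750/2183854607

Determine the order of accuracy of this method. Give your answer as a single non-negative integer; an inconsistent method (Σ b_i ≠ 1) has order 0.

b = (10791428333/9132482902, 8440469375/27397448706, -1159318888/6551563821, -683055750/2183854607)
c = (0, 23/13, 83/52, -148/195)
Ac = (0, 0, 161/52, -4633/2028)
Σ b_i: 10791428333/9132482902·1 + 8440469375/27397448706·1 + (-1159318888/6551563821)·1 + (-683055750/2183854607)·1 = 1 ✓
b·c: 8440469375/27397448706·23/13 + (-1159318888/6551563821)·83/52 + (-683055750/2183854607)·(-148/195) = 1/2 ✓
b·c²: 8440469375/27397448706·529/169 + (-1159318888/6551563821)·6889/2704 + (-683055750/2183854607)·21904/38025 = 1/3 ✓
b·Ac: (-1159318888/6551563821)·161/52 + (-683055750/2183854607)·(-4633/2028) = 1/6 ✓
b·c³: 8440469375/27397448706·12167/2197 + (-1159318888/6551563821)·571787/140608 + (-683055750/2183854607)·(-3241792/7414875) = 2713557488417/2415740259816 ≠ 1/4 ⇒ order 3.
b·(c∘Ac): (-1159318888/6551563821)·13363/2704 + (-683055750/2183854607)·171421/98865 = -7313336567/5161838162 ≠ 1/8
b·Ac²: (-1159318888/6551563821)·3703/676 + (-683055750/2183854607)·(-406067/105456) = 160155595969/681362637384 ≠ 1/12
b·A²c: (-683055750/2183854607)·(-1449/676) = 2928247875/4367709214 ≠ 1/24

3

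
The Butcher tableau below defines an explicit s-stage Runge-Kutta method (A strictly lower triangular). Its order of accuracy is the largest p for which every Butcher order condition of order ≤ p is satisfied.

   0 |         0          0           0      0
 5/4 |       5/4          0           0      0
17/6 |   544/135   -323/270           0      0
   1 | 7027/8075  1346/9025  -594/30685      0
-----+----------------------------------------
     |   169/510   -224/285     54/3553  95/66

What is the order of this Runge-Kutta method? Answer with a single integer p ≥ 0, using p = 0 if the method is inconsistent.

4

b = (169/510, -224/285, 54/3553, 95/66)
c = (0, 5/4, 17/6, 1)
Ac = (0, 0, -323/216, 5/38)
Σ b_i: 169/510·1 + (-224/285)·1 + 54/3553·1 + 95/66·1 = 1 ✓
b·c: (-224/285)·5/4 + 54/3553·17/6 + 95/66·1 = 1/2 ✓
b·c²: (-224/285)·25/16 + 54/3553·289/36 + 95/66·1 = 1/3 ✓
b·Ac: 54/3553·(-323/216) + 95/66·5/38 = 1/6 ✓
b·c³: (-224/285)·125/64 + 54/3553·4913/216 + 95/66·1 = 1/4 ✓
b·(c∘Ac): 54/3553·(-5491/1296) + 95/66·5/38 = 1/8 ✓
b·Ac²: 54/3553·(-1615/864) + 95/66·59/760 = 1/12 ✓
b·A²c: 95/66·11/380 = 1/24 ✓; 4 stages ⇒ order 4.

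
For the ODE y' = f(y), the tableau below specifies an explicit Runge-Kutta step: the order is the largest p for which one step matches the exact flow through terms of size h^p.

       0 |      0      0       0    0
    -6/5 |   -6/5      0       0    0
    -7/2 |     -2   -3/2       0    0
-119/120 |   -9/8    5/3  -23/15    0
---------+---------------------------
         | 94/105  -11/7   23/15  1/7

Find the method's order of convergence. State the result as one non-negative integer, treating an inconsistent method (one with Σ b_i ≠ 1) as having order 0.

b = (94/105, -11/7, 23/15, 1/7)
c = (0, -6/5, -7/2, -119/120)
Ac = (0, 0, 9/5, 101/30)
Σ b_i: 94/105·1 + (-11/7)·1 + 23/15·1 + 1/7·1 = 1 ✓
b·c: (-11/7)·(-6/5) + 23/15·(-7/2) + 1/7·(-119/120) = -3043/840 ≠ 1/2 ⇒ order 1.

1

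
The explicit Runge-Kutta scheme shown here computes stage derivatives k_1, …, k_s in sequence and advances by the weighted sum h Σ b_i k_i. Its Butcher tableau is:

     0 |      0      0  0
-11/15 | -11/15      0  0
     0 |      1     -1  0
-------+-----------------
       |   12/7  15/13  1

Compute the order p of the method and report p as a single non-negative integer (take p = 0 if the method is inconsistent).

b = (12/7, 15/13, 1)
c = (0, -11/15, 0)
Ac = (0, 0, 11/15)
Σ b_i: 12/7·1 + 15/13·1 + 1·1 = 352/91 ≠ 1 ⇒ order 0.

0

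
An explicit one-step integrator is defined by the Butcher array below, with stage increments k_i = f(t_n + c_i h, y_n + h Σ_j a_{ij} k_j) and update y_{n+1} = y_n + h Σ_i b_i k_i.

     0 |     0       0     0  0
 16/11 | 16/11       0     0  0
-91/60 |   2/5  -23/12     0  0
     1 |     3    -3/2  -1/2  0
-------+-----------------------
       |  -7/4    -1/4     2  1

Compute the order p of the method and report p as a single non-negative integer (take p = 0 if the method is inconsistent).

1

b = (-7/4, -1/4, 2, 1)
c = (0, 16/11, -91/60, 1)
Ac = (0, 0, -92/33, -1879/1320)
Σ b_i: (-7/4)·1 + (-1/4)·1 + 2·1 + 1·1 = 1 ✓
b·c: (-1/4)·16/11 + 2·(-91/60) + 1·1 = -791/330 ≠ 1/2 ⇒ order 1.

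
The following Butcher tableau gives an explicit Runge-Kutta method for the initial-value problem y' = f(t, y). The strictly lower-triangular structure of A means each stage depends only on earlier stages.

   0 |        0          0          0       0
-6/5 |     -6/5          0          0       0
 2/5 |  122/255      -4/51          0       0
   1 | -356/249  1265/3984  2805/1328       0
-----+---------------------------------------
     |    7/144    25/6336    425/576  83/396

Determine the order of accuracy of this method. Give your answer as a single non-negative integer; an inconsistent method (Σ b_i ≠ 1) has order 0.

b = (7/144, 25/6336, 425/576, 83/396)
c = (0, -6/5, 2/5, 1)
Ac = (0, 0, 8/85, 77/166)
Σ b_i: 7/144·1 + 25/6336·1 + 425/576·1 + 83/396·1 = 1 ✓
b·c: 25/6336·(-6/5) + 425/576·2/5 + 83/396·1 = 1/2 ✓
b·c²: 25/6336·36/25 + 425/576·4/25 + 83/396·1 = 1/3 ✓
b·Ac: 425/576·8/85 + 83/396·77/166 = 1/6 ✓
b·c³: 25/6336·(-216/125) + 425/576·8/125 + 83/396·1 = 1/4 ✓
b·(c∘Ac): 425/576·16/425 + 83/396·77/166 = 1/8 ✓
b·Ac²: 425/576·(-48/425) + 83/396·66/83 = 1/12 ✓
b·A²c: 83/396·33/166 = 1/24 ✓; 4 stages ⇒ order 4.

4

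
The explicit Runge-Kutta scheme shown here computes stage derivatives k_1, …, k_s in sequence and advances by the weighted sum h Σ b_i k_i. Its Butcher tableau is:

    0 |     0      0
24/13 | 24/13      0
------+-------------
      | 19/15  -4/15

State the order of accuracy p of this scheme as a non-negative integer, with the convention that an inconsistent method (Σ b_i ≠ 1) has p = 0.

1

b = (19/15, -4/15)
c = (0, 24/13)
Σ b_i: 19/15·1 + (-4/15)·1 = 1 ✓
b·c: (-4/15)·24/13 = -32/65 ≠ 1/2 ⇒ order 1.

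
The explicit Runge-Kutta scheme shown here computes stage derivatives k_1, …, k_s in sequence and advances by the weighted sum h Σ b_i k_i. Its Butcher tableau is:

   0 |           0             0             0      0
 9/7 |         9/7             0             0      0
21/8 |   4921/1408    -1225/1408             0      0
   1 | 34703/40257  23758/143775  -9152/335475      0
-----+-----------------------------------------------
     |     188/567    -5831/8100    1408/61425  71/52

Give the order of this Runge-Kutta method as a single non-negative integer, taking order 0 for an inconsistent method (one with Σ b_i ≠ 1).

4

b = (188/567, -5831/8100, 1408/61425, 71/52)
c = (0, 9/7, 21/8, 1)
Ac = (0, 0, -1575/1408, 10/71)
Σ b_i: 188/567·1 + (-5831/8100)·1 + 1408/61425·1 + 71/52·1 = 1 ✓
b·c: (-5831/8100)·9/7 + 1408/61425·21/8 + 71/52·1 = 1/2 ✓
b·c²: (-5831/8100)·81/49 + 1408/61425·441/64 + 71/52·1 = 1/3 ✓
b·Ac: 1408/61425·(-1575/1408) + 71/52·10/71 = 1/6 ✓
b·c³: (-5831/8100)·729/343 + 1408/61425·9261/512 + 71/52·1 = 1/4 ✓
b·(c∘Ac): 1408/61425·(-33075/11264) + 71/52·10/71 = 1/8 ✓
b·Ac²: 1408/61425·(-2025/1408) + 71/52·127/1491 = 1/12 ✓
b·A²c: 71/52·13/426 = 1/24 ✓; 4 stages ⇒ order 4.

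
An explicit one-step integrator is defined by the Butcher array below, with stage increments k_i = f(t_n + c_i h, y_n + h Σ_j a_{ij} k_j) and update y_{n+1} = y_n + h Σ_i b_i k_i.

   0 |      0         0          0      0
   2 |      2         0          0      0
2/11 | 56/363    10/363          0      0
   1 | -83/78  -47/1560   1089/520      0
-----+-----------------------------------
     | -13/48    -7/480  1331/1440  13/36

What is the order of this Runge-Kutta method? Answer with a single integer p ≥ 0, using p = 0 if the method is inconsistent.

4

b = (-13/48, -7/480, 1331/1440, 13/36)
c = (0, 2, 2/11, 1)
Ac = (0, 0, 20/363, 25/78)
Σ b_i: (-13/48)·1 + (-7/480)·1 + 1331/1440·1 + 13/36·1 = 1 ✓
b·c: (-7/480)·2 + 1331/1440·2/11 + 13/36·1 = 1/2 ✓
b·c²: (-7/480)·4 + 1331/1440·4/121 + 13/36·1 = 1/3 ✓
b·Ac: 1331/1440·20/363 + 13/36·25/78 = 1/6 ✓
b·c³: (-7/480)·8 + 1331/1440·8/1331 + 13/36·1 = 1/4 ✓
b·(c∘Ac): 1331/1440·40/3993 + 13/36·25/78 = 1/8 ✓
b·Ac²: 1331/1440·40/363 + 13/36·(-2/39) = 1/12 ✓
b·A²c: 13/36·3/26 = 1/24 ✓; 4 stages ⇒ order 4.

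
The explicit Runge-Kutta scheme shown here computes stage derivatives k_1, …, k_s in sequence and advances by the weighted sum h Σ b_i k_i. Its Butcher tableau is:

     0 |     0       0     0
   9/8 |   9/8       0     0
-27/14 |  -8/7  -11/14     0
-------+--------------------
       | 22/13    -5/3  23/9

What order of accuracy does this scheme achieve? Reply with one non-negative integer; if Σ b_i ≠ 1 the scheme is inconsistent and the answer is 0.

b = (22/13, -5/3, 23/9)
c = (0, 9/8, -27/14)
Ac = (0, 0, -99/112)
Σ b_i: 22/13·1 + (-5/3)·1 + 23/9·1 = 302/117 ≠ 1 ⇒ order 0.

0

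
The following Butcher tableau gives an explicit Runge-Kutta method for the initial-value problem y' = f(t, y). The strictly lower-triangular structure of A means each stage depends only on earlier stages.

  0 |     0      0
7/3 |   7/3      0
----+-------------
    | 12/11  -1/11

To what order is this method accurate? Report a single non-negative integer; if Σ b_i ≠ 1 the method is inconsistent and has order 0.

1

b = (12/11, -1/11)
c = (0, 7/3)
Σ b_i: 12/11·1 + (-1/11)·1 = 1 ✓
b·c: (-1/11)·7/3 = -7/33 ≠ 1/2 ⇒ order 1.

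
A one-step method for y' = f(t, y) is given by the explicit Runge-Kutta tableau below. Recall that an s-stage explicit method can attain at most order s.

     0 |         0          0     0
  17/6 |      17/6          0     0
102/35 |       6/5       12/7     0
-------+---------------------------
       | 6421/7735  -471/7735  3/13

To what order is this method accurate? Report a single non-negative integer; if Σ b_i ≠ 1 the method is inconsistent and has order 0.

2

b = (6421/7735, -471/7735, 3/13)
c = (0, 17/6, 102/35)
Ac = (0, 0, 34/7)
Σ b_i: 6421/7735·1 + (-471/7735)·1 + 3/13·1 = 1 ✓
b·c: (-471/7735)·17/6 + 3/13·102/35 = 1/2 ✓
b·c²: (-471/7735)·289/36 + 3/13·10404/1225 = 281129/191100 ≠ 1/3 ⇒ order 2.
b·Ac: 3/13·34/7 = 102/91 ≠ 1/6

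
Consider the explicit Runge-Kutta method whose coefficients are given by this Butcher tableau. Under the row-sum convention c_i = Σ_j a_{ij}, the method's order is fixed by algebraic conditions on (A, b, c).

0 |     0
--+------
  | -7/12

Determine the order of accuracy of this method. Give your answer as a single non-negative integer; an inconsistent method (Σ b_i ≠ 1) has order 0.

0

b = (-7/12)
c = (0)
Σ b_i: (-7/12)·1 = -7/12 ≠ 1 ⇒ order 0.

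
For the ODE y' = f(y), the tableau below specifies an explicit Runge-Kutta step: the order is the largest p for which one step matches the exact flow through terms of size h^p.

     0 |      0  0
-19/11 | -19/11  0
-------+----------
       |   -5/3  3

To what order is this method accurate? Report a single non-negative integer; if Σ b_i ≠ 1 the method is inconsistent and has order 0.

b = (-5/3, 3)
c = (0, -19/11)
Σ b_i: (-5/3)·1 + 3·1 = 4/3 ≠ 1 ⇒ order 0.

0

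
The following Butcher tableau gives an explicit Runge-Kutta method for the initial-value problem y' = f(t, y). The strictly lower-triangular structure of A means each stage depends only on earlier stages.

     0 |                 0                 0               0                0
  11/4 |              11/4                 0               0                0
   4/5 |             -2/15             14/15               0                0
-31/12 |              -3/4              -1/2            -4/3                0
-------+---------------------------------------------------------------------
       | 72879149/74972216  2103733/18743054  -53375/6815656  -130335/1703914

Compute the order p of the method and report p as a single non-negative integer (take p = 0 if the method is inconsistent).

3

b = (72879149/74972216, 2103733/18743054, -53375/6815656, -130335/1703914)
c = (0, 11/4, 4/5, -31/12)
Ac = (0, 0, 77/30, -293/120)
Σ b_i: 72879149/74972216·1 + 2103733/18743054·1 + (-53375/6815656)·1 + (-130335/1703914)·1 = 1 ✓
b·c: 2103733/18743054·11/4 + (-53375/6815656)·4/5 + (-130335/1703914)·(-31/12) = 1/2 ✓
b·c²: 2103733/18743054·121/16 + (-53375/6815656)·16/25 + (-130335/1703914)·961/144 = 1/3 ✓
b·Ac: (-53375/6815656)·77/30 + (-130335/1703914)·(-293/120) = 1/6 ✓
b·c³: 2103733/18743054·1331/64 + (-53375/6815656)·64/125 + (-130335/1703914)·(-29791/1728) = 111915625/30670452 ≠ 1/4 ⇒ order 3.
b·(c∘Ac): (-53375/6815656)·154/75 + (-130335/1703914)·9083/1440 = -27184169/54525248 ≠ 1/8
b·Ac²: (-53375/6815656)·847/120 + (-130335/1703914)·(-11123/2400) = 30591827/102234840 ≠ 1/12
b·A²c: (-130335/1703914)·(-154/45) = 669053/2555871 ≠ 1/24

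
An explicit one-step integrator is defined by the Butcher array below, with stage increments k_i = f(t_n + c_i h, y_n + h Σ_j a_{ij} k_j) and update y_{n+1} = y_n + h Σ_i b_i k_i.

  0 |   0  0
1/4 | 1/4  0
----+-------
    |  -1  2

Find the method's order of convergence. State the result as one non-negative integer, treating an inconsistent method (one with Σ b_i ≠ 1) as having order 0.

b = (-1, 2)
c = (0, 1/4)
Σ b_i: (-1)·1 + 2·1 = 1 ✓
b·c: 2·1/4 = 1/2 ✓; 2 stages ⇒ order 2.

2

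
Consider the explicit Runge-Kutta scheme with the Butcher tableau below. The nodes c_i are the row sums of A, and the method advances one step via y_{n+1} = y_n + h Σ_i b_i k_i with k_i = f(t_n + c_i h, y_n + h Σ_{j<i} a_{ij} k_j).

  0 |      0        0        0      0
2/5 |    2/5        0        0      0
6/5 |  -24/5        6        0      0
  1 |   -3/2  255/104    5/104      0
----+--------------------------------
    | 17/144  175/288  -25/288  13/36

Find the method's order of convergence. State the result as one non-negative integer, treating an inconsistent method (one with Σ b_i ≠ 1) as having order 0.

b = (17/144, 175/288, -25/288, 13/36)
c = (0, 2/5, 6/5, 1)
Ac = (0, 0, 12/5, 27/26)
Σ b_i: 17/144·1 + 175/288·1 + (-25/288)·1 + 13/36·1 = 1 ✓
b·c: 175/288·2/5 + (-25/288)·6/5 + 13/36·1 = 1/2 ✓
b·c²: 175/288·4/25 + (-25/288)·36/25 + 13/36·1 = 1/3 ✓
b·Ac: (-25/288)·12/5 + 13/36·27/26 = 1/6 ✓
b·c³: 175/288·8/125 + (-25/288)·216/125 + 13/36·1 = 1/4 ✓
b·(c∘Ac): (-25/288)·72/25 + 13/36·27/26 = 1/8 ✓
b·Ac²: (-25/288)·24/25 + 13/36·6/13 = 1/12 ✓
b·A²c: 13/36·3/26 = 1/24 ✓; 4 stages ⇒ order 4.

4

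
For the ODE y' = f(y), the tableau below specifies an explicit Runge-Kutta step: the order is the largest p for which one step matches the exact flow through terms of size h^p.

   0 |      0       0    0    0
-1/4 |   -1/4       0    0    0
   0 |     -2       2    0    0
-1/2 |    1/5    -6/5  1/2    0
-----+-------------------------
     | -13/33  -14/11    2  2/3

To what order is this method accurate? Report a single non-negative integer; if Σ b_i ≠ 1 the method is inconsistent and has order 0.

b = (-13/33, -14/11, 2, 2/3)
c = (0, -1/4, 0, -1/2)
Ac = (0, 0, -1/2, 3/10)
Σ b_i: (-13/33)·1 + (-14/11)·1 + 2·1 + 2/3·1 = 1 ✓
b·c: (-14/11)·(-1/4) + 2/3·(-1/2) = -1/66 ≠ 1/2 ⇒ order 1.

1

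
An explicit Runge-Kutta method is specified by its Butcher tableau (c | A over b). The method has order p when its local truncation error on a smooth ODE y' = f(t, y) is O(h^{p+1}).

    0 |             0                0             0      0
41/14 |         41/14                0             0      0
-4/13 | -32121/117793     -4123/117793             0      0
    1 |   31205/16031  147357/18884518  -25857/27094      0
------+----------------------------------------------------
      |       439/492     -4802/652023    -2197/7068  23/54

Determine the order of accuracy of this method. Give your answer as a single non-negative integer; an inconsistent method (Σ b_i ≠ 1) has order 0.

4

b = (439/492, -4802/652023, -2197/7068, 23/54)
c = (0, 41/14, -4/13, 1)
Ac = (0, 0, -589/5746, 495/1564)
Σ b_i: 439/492·1 + (-4802/652023)·1 + (-2197/7068)·1 + 23/54·1 = 1 ✓
b·c: (-4802/652023)·41/14 + (-2197/7068)·(-4/13) + 23/54·1 = 1/2 ✓
b·c²: (-4802/652023)·1681/196 + (-2197/7068)·16/169 + 23/54·1 = 1/3 ✓
b·Ac: (-2197/7068)·(-589/5746) + 23/54·495/1564 = 1/6 ✓
b·c³: (-4802/652023)·68921/2744 + (-2197/7068)·(-64/2197) + 23/54·1 = 1/4 ✓
b·(c∘Ac): (-2197/7068)·1178/37349 + 23/54·495/1564 = 1/8 ✓
b·Ac²: (-2197/7068)·(-24149/80444) + 23/54·(-513/21896) = 1/12 ✓
b·A²c: 23/54·9/92 = 1/24 ✓; 4 stages ⇒ order 4.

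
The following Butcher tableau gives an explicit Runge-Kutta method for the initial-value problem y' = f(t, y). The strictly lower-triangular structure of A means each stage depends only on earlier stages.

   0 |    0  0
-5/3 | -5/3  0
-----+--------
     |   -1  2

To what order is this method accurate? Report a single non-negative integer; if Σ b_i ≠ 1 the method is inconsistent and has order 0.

1

b = (-1, 2)
c = (0, -5/3)
Σ b_i: (-1)·1 + 2·1 = 1 ✓
b·c: 2·(-5/3) = -10/3 ≠ 1/2 ⇒ order 1.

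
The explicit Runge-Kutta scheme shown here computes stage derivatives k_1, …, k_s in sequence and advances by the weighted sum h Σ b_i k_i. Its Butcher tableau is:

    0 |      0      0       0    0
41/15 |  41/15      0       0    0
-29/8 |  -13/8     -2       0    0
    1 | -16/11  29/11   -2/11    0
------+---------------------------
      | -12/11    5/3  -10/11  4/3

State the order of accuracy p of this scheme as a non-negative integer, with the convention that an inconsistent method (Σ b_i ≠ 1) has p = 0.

b = (-12/11, 5/3, -10/11, 4/3)
c = (0, 41/15, -29/8, 1)
Ac = (0, 0, -82/15, 5191/660)
Σ b_i: (-12/11)·1 + 5/3·1 + (-10/11)·1 + 4/3·1 = 1 ✓
b·c: 5/3·41/15 + (-10/11)·(-29/8) + 4/3·1 = 3637/396 ≠ 1/2 ⇒ order 1.

1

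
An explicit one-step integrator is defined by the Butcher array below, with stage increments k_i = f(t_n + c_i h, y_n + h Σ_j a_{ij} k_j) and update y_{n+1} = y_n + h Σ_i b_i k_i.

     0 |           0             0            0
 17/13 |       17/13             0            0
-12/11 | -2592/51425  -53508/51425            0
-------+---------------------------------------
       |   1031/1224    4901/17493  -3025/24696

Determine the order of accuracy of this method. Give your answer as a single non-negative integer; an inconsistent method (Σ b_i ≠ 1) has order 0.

b = (1031/1224, 4901/17493, -3025/24696)
c = (0, 17/13, -12/11)
Ac = (0, 0, -4116/3025)
Σ b_i: 1031/1224·1 + 4901/17493·1 + (-3025/24696)·1 = 1 ✓
b·c: 4901/17493·17/13 + (-3025/24696)·(-12/11) = 1/2 ✓
b·c²: 4901/17493·289/169 + (-3025/24696)·144/121 = 1/3 ✓
b·Ac: (-3025/24696)·(-4116/3025) = 1/6 ✓; 3 stages ⇒ order 3.

3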